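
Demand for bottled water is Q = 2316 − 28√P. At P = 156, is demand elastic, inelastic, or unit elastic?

inelastic

Q = 1966.280, dQ/dP = -1.121.
ε = (dQ/dP)(P/Q) ≈ -0.089.
|ε| = 0.09 < 1.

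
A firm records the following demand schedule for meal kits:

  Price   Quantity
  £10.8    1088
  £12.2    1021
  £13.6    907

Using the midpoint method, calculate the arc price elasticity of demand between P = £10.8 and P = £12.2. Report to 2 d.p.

-0.52

At P = 10.8, Q = 1088; at P = 12.2, Q = 1021.
ΔQ = -67, ΔP = 1.4. Midpoints: P̄ = 11.50, Q̄ = 1054.5.
ε = (ΔQ/ΔP)(P̄/Q̄) = (-67/1.4)(11.50/1054.5).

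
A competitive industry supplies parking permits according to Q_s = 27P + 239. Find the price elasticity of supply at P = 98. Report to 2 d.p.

0.92

At P = 98, Q_s = 2885.
dQ_s/dP = 27.
ε_s = (dQ_s/dP)(P/Q_s) = (27)(98/2885).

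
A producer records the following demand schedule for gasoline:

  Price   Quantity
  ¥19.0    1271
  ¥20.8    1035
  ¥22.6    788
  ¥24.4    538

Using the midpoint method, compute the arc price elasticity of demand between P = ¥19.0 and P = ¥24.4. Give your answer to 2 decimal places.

-3.26

At P = 19.0, Q = 1271; at P = 24.4, Q = 538.
ΔQ = -733, ΔP = 5.4. Midpoints: P̄ = 21.70, Q̄ = 904.5.
ε = (ΔQ/ΔP)(P̄/Q̄) = (-733/5.4)(21.70/904.5).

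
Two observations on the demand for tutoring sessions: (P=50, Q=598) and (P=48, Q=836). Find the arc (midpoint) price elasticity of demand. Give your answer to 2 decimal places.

ΔQ = 836 − 598 = 238; ΔP = 48 − 50 = -2.
Midpoints: P̄ = 49.00, Q̄ = 717.0.
ε = (ΔQ/ΔP)(P̄/Q̄) = (238/-2)(49.00/717.0).

-8.13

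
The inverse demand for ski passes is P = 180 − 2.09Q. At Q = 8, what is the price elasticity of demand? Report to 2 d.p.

-9.77

At Q = 8, P = 180 − 2.09(8) = 163.28.
dP/dQ = −2.09, so dQ/dP = 1/(−2.09) = -0.478.
ε = (dQ/dP)(P/Q) = (-0.478)(163.28/8).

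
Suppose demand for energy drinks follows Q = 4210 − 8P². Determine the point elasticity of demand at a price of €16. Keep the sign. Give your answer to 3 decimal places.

-1.895

At P = 16, Q = 2162.
dQ/dP = −16P = -256.
ε = (dQ/dP)(P/Q) = (-256)(16/2162).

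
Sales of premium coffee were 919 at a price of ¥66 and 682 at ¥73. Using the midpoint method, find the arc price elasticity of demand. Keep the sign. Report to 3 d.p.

-2.940

ΔQ = 682 − 919 = -237; ΔP = 73 − 66 = 7.
Midpoints: P̄ = 69.50, Q̄ = 800.5.
ε = (ΔQ/ΔP)(P̄/Q̄) = (-237/7)(69.50/800.5).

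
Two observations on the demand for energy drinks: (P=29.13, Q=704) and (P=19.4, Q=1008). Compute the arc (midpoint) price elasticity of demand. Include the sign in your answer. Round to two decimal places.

ΔQ = 1008 − 704 = 304; ΔP = 19.4 − 29.13 = -9.73.
Midpoints: P̄ = 24.27, Q̄ = 856.0.
ε = (ΔQ/ΔP)(P̄/Q̄) = (304/-9.73)(24.27/856.0).

-0.89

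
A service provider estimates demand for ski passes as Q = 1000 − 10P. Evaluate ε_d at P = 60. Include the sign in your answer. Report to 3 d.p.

-1.500

At P = 60, Q = 400.
dQ/dP = −10.
ε = (dQ/dP)(P/Q) = (-10)(60/400).
|ε| > 1, so demand is elastic at this price.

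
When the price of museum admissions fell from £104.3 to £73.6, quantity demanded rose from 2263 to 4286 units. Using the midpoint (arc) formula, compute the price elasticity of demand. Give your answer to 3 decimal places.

ΔQ = 4286 − 2263 = 2023; ΔP = 73.6 − 104.3 = -30.7.
Midpoints: P̄ = 88.95, Q̄ = 3274.5.
ε = (ΔQ/ΔP)(P̄/Q̄) = (2023/-30.7)(88.95/3274.5).

-1.790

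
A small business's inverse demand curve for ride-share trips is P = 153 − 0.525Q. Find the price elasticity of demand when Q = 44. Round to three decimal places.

-5.623

At Q = 44, P = 153 − 0.525(44) = 129.90.
dP/dQ = −0.525, so dQ/dP = 1/(−0.525) = -1.905.
ε = (dQ/dP)(P/Q) = (-1.905)(129.90/44).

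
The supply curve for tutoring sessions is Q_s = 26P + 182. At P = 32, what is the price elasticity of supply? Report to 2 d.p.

At P = 32, Q_s = 1014.
dQ_s/dP = 26.
ε_s = (dQ_s/dP)(P/Q_s) = (26)(32/1014).

0.82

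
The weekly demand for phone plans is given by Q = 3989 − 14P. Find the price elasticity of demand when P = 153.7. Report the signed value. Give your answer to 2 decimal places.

-1.17

At P = 153.7, Q = 1837.200.
dQ/dP = −14.
ε = (dQ/dP)(P/Q) = (-14)(153.7/1837.200).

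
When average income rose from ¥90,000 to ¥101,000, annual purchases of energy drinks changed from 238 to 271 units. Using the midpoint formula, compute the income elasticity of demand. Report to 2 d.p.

1.13

ΔQ = 33, ΔI = 11000. Midpoints: Ī = 95,500, Q̄ = 254.5.
ε_I = (ΔQ/ΔI)(Ī/Q̄) = (33/11000)(95500/254.5).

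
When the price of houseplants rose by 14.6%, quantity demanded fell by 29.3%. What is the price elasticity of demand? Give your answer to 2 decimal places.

ε = %ΔQ / %ΔP = (-29.3)/(14.6) = -2.007.

-2.01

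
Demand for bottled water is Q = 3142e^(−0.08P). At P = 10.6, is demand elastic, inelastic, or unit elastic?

inelastic

Q = 1345.626, dQ/dP = -107.650.
ε = (dQ/dP)(P/Q) ≈ -0.848.
|ε| = 0.85 < 1.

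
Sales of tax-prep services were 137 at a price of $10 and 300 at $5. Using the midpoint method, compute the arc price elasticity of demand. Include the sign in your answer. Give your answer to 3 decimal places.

ΔQ = 300 − 137 = 163; ΔP = 5 − 10 = -5.
Midpoints: P̄ = 7.50, Q̄ = 218.5.
ε = (ΔQ/ΔP)(P̄/Q̄) = (163/-5)(7.50/218.5).

-1.119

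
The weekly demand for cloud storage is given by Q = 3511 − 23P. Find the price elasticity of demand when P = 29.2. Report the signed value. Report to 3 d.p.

At P = 29.2, Q = 2839.400.
dQ/dP = −23.
ε = (dQ/dP)(P/Q) = (-23)(29.2/2839.400).
|ε| < 1, so demand is inelastic at this price.

-0.237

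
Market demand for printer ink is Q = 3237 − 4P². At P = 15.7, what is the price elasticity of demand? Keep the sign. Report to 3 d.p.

At P = 15.7, Q = 2251.040.
dQ/dP = −8P = -125.600.
ε = (dQ/dP)(P/Q) = (-125.600)(15.7/2251.040).

-0.876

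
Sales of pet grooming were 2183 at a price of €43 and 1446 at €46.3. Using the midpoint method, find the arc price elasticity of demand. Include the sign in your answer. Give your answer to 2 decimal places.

ΔQ = 1446 − 2183 = -737; ΔP = 46.3 − 43 = 3.3.
Midpoints: P̄ = 44.65, Q̄ = 1814.5.
ε = (ΔQ/ΔP)(P̄/Q̄) = (-737/3.3)(44.65/1814.5).

-5.50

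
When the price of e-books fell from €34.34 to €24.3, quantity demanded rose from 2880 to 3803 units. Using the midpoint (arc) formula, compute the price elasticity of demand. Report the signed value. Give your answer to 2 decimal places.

ΔQ = 3803 − 2880 = 923; ΔP = 24.3 − 34.34 = -10.04.
Midpoints: P̄ = 29.32, Q̄ = 3341.5.
ε = (ΔQ/ΔP)(P̄/Q̄) = (923/-10.04)(29.32/3341.5).

-0.81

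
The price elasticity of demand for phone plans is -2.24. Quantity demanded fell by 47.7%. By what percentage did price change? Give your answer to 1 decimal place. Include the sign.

21.3%

%ΔP ≈ %ΔQ / ε = (-47.7%)/(-2.24) = 21.29%.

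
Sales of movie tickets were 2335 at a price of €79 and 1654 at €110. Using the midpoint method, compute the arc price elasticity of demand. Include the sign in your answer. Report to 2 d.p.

ΔQ = 1654 − 2335 = -681; ΔP = 110 − 79 = 31.
Midpoints: P̄ = 94.50, Q̄ = 1994.5.
ε = (ΔQ/ΔP)(P̄/Q̄) = (-681/31)(94.50/1994.5).

-1.04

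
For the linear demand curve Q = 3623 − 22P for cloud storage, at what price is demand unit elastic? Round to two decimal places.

82.34

For linear demand Q = a − bP, ε = −bP/(a − bP). |ε| = 1 when bP = a − bP, i.e. P = a/(2b).
P = 3623/(2·22) = 3623/44 = 82.3409.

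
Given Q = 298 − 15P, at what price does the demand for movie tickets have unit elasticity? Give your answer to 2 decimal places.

For linear demand Q = a − bP, ε = −bP/(a − bP). |ε| = 1 when bP = a − bP, i.e. P = a/(2b).
P = 298/(2·15) = 298/30 = 9.9333.

9.93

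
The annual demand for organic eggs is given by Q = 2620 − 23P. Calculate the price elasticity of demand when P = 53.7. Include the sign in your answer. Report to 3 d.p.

-0.892

At P = 53.7, Q = 1384.900.
dQ/dP = −23.
ε = (dQ/dP)(P/Q) = (-23)(53.7/1384.900).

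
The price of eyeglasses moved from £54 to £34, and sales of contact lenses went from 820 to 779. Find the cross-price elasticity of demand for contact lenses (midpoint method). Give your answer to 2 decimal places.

0.11

ΔQ_x = 779 − 820 = -41; ΔP_y = 34 − 54 = -20.
Midpoints: P̄_y = 44.00, Q̄_x = 799.5.
ε_xy = (ΔQ_x/ΔP_y)(P̄_y/Q̄_x) = (-41/-20)(44.00/799.5).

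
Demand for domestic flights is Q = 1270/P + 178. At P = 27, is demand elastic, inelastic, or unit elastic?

Q = 225.037, dQ/dP = -1.742.
ε = (dQ/dP)(P/Q) ≈ -0.209.
|ε| = 0.21 < 1.

inelastic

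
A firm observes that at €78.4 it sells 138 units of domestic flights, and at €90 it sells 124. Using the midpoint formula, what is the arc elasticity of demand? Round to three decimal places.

ΔQ = 124 − 138 = -14; ΔP = 90 − 78.4 = 11.6.
Midpoints: P̄ = 84.20, Q̄ = 131.0.
ε = (ΔQ/ΔP)(P̄/Q̄) = (-14/11.6)(84.20/131.0).

-0.776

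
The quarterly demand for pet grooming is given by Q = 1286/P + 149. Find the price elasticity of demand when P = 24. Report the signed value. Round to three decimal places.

-0.265

At P = 24, Q = 202.583.
dQ/dP = −1286/P² = -2.233.
ε = (dQ/dP)(P/Q) = (-2.233)(24/202.583).
|ε| < 1, so demand is inelastic at this price.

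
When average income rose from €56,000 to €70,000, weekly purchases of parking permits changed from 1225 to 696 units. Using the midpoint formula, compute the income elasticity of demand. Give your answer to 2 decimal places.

-2.48

ΔQ = -529, ΔI = 14000. Midpoints: Ī = 63,000, Q̄ = 960.5.
ε_I = (ΔQ/ΔI)(Ī/Q̄) = (-529/14000)(63000/960.5).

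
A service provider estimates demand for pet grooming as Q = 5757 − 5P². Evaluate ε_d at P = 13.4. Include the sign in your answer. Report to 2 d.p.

At P = 13.4, Q = 4859.200.
dQ/dP = −10P = -134.
ε = (dQ/dP)(P/Q) = (-134)(13.4/4859.200).

-0.37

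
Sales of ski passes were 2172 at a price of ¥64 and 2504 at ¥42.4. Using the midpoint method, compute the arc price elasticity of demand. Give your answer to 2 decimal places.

ΔQ = 2504 − 2172 = 332; ΔP = 42.4 − 64 = -21.6.
Midpoints: P̄ = 53.20, Q̄ = 2338.0.
ε = (ΔQ/ΔP)(P̄/Q̄) = (332/-21.6)(53.20/2338.0).

-0.35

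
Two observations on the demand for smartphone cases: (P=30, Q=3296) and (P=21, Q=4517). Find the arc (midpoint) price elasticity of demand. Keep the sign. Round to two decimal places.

-0.89

ΔQ = 4517 − 3296 = 1221; ΔP = 21 − 30 = -9.
Midpoints: P̄ = 25.50, Q̄ = 3906.5.
ε = (ΔQ/ΔP)(P̄/Q̄) = (1221/-9)(25.50/3906.5).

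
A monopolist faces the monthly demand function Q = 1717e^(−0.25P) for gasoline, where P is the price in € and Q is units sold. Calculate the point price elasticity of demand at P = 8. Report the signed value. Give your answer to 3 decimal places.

-2.000

At P = 8, Q = 232.371.
dQ/dP = −0.25·1717e^(−0.25P) = −0.25Q = -58.093.
ε = (dQ/dP)(P/Q) = (-58.093)(8/232.371).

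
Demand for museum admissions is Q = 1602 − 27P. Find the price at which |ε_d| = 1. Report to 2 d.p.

29.67

For linear demand Q = a − bP, ε = −bP/(a − bP). |ε| = 1 when bP = a − bP, i.e. P = a/(2b).
P = 1602/(2·27) = 1602/54 = 29.6667.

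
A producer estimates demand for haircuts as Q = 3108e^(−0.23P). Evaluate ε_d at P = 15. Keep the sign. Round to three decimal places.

-3.450

At P = 15, Q = 98.665.
dQ/dP = −0.23·3108e^(−0.23P) = −0.23Q = -22.693.
ε = (dQ/dP)(P/Q) = (-22.693)(15/98.665).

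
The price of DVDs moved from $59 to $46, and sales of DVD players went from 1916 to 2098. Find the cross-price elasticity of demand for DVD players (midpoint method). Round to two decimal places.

ΔQ_x = 2098 − 1916 = 182; ΔP_y = 46 − 59 = -13.
Midpoints: P̄_y = 52.50, Q̄_x = 2007.0.
ε_xy = (ΔQ_x/ΔP_y)(P̄_y/Q̄_x) = (182/-13)(52.50/2007.0).
ε_xy < 0, so the goods are complements.

-0.37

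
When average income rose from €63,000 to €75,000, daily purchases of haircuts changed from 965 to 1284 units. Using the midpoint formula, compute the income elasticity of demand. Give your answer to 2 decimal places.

ΔQ = 319, ΔI = 12000. Midpoints: Ī = 69,000, Q̄ = 1124.5.
ε_I = (ΔQ/ΔI)(Ī/Q̄) = (319/12000)(69000/1124.5).
ε_I > 0, so the good is normal.

1.63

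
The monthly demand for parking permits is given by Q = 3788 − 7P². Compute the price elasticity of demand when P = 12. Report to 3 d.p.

-0.725

At P = 12, Q = 2780.
dQ/dP = −14P = -168.
ε = (dQ/dP)(P/Q) = (-168)(12/2780).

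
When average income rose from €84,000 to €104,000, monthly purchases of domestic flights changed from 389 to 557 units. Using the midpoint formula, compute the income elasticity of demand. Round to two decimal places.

ΔQ = 168, ΔI = 20000. Midpoints: Ī = 94,000, Q̄ = 473.0.
ε_I = (ΔQ/ΔI)(Ī/Q̄) = (168/20000)(94000/473.0).

1.67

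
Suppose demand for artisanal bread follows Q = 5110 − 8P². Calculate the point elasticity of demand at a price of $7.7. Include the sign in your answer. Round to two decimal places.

At P = 7.7, Q = 4635.680.
dQ/dP = −16P = -123.200.
ε = (dQ/dP)(P/Q) = (-123.200)(7.7/4635.680).

-0.20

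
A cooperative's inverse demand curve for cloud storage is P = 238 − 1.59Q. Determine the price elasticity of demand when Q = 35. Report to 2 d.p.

-3.28

At Q = 35, P = 238 − 1.59(35) = 182.35.
dP/dQ = −1.59, so dQ/dP = 1/(−1.59) = -0.629.
ε = (dQ/dP)(P/Q) = (-0.629)(182.35/35).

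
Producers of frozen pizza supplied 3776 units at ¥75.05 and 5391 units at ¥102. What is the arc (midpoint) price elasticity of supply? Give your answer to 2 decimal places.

1.16

ΔQ = 5391 − 3776 = 1615; ΔP = 102 − 75.05 = 26.95.
Midpoints: P̄ = 88.53, Q̄ = 4583.5.
ε_s = (ΔQ/ΔP)(P̄/Q̄) = (1615/26.95)(88.53/4583.5).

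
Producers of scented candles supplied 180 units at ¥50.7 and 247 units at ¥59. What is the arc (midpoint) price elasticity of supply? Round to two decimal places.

ΔQ = 247 − 180 = 67; ΔP = 59 − 50.7 = 8.3.
Midpoints: P̄ = 54.85, Q̄ = 213.5.
ε_s = (ΔQ/ΔP)(P̄/Q̄) = (67/8.3)(54.85/213.5).

2.07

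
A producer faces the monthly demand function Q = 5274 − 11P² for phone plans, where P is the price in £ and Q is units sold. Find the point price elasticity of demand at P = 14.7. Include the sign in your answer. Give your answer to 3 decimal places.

At P = 14.7, Q = 2897.010.
dQ/dP = −22P = -323.400.
ε = (dQ/dP)(P/Q) = (-323.400)(14.7/2897.010).

-1.641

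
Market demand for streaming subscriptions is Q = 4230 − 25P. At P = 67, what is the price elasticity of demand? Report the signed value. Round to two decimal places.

-0.66

At P = 67, Q = 2555.
dQ/dP = −25.
ε = (dQ/dP)(P/Q) = (-25)(67/2555).
|ε| < 1, so demand is inelastic at this price.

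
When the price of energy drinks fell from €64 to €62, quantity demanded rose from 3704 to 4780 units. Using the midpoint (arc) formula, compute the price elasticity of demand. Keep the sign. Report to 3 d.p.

-7.990

ΔQ = 4780 − 3704 = 1076; ΔP = 62 − 64 = -2.
Midpoints: P̄ = 63.00, Q̄ = 4242.0.
ε = (ΔQ/ΔP)(P̄/Q̄) = (1076/-2)(63.00/4242.0).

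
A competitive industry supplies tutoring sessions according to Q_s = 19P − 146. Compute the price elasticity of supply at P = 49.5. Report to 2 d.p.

1.18

At P = 49.5, Q_s = 794.50.
dQ_s/dP = 19.
ε_s = (dQ_s/dP)(P/Q_s) = (19)(49.5/794.50).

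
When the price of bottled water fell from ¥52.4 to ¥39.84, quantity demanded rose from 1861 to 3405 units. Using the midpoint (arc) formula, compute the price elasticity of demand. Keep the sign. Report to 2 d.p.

ΔQ = 3405 − 1861 = 1544; ΔP = 39.84 − 52.4 = -12.56.
Midpoints: P̄ = 46.12, Q̄ = 2633.0.
ε = (ΔQ/ΔP)(P̄/Q̄) = (1544/-12.56)(46.12/2633.0).

-2.15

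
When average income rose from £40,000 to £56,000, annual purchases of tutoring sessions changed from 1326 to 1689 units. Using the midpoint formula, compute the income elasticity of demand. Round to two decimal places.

0.72

ΔQ = 363, ΔI = 16000. Midpoints: Ī = 48,000, Q̄ = 1507.5.
ε_I = (ΔQ/ΔI)(Ī/Q̄) = (363/16000)(48000/1507.5).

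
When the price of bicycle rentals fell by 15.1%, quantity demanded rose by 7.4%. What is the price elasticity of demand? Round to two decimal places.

-0.49

ε = %ΔQ / %ΔP = (7.4)/(-15.1) = -0.490.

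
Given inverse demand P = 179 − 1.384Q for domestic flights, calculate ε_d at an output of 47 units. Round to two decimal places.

At Q = 47, P = 179 − 1.384(47) = 113.95.
dP/dQ = −1.384, so dQ/dP = 1/(−1.384) = -0.723.
ε = (dQ/dP)(P/Q) = (-0.723)(113.95/47).

-1.75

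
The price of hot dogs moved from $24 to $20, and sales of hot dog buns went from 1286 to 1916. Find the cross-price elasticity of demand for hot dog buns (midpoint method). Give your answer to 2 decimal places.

ΔQ_x = 1916 − 1286 = 630; ΔP_y = 20 − 24 = -4.
Midpoints: P̄_y = 22.00, Q̄_x = 1601.0.
ε_xy = (ΔQ_x/ΔP_y)(P̄_y/Q̄_x) = (630/-4)(22.00/1601.0).
ε_xy < 0, so the goods are complements.

-2.16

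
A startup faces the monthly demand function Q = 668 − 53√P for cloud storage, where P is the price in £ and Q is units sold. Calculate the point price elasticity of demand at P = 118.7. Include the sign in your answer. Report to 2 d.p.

At P = 118.7, Q = 90.567.
dQ/dP = −53/(2√P) = -2.432.
ε = (dQ/dP)(P/Q) = (-2.432)(118.7/90.567).
|ε| > 1, so demand is elastic at this price.

-3.19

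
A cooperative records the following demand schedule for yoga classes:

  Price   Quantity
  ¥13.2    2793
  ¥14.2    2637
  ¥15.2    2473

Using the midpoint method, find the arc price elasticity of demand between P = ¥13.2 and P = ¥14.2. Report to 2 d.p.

-0.79

At P = 13.2, Q = 2793; at P = 14.2, Q = 2637.
ΔQ = -156, ΔP = 1.0. Midpoints: P̄ = 13.70, Q̄ = 2715.0.
ε = (ΔQ/ΔP)(P̄/Q̄) = (-156/1.0)(13.70/2715.0).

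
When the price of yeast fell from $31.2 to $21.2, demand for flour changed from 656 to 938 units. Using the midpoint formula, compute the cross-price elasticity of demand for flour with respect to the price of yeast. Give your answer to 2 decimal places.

-0.93

ΔQ_x = 938 − 656 = 282; ΔP_y = 21.2 − 31.2 = -10.
Midpoints: P̄_y = 26.20, Q̄_x = 797.0.
ε_xy = (ΔQ_x/ΔP_y)(P̄_y/Q̄_x) = (282/-10)(26.20/797.0).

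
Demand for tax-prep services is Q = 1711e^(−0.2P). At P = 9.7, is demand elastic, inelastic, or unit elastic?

elastic

Q = 245.877, dQ/dP = -49.175.
ε = (dQ/dP)(P/Q) ≈ -1.940.
|ε| = 1.94 > 1.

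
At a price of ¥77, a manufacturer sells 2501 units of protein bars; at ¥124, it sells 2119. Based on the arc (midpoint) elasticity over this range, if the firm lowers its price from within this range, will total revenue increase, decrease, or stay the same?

decrease

Arc ε = (-382/47)(100.50/2310.0) ≈ -0.354.
|ε| = 0.35 < 1, so demand is inelastic. A price cut therefore reduces total revenue.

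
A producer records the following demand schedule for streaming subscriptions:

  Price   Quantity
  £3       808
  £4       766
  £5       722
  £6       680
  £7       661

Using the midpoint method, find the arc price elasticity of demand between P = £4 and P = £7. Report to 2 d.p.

At P = 4, Q = 766; at P = 7, Q = 661.
ΔQ = -105, ΔP = 3. Midpoints: P̄ = 5.50, Q̄ = 713.5.
ε = (ΔQ/ΔP)(P̄/Q̄) = (-105/3)(5.50/713.5).

-0.27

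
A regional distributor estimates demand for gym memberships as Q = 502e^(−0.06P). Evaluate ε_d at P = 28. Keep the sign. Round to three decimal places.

At P = 28, Q = 93.560.
dQ/dP = −0.06·502e^(−0.06P) = −0.06Q = -5.614.
ε = (dQ/dP)(P/Q) = (-5.614)(28/93.560).

-1.680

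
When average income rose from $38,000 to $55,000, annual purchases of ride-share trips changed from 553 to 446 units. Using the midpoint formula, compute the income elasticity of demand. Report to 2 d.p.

-0.59

ΔQ = -107, ΔI = 17000. Midpoints: Ī = 46,500, Q̄ = 499.5.
ε_I = (ΔQ/ΔI)(Ī/Q̄) = (-107/17000)(46500/499.5).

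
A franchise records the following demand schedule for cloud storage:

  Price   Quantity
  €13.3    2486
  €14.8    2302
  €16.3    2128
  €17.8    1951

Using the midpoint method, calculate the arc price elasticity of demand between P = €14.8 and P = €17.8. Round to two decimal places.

At P = 14.8, Q = 2302; at P = 17.8, Q = 1951.
ΔQ = -351, ΔP = 3.0. Midpoints: P̄ = 16.30, Q̄ = 2126.5.
ε = (ΔQ/ΔP)(P̄/Q̄) = (-351/3.0)(16.30/2126.5).

-0.90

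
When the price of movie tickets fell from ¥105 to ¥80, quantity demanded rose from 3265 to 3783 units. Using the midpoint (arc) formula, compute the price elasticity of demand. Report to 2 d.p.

-0.54

ΔQ = 3783 − 3265 = 518; ΔP = 80 − 105 = -25.
Midpoints: P̄ = 92.50, Q̄ = 3524.0.
ε = (ΔQ/ΔP)(P̄/Q̄) = (518/-25)(92.50/3524.0).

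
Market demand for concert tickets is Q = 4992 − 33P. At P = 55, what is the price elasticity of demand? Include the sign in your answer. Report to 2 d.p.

At P = 55, Q = 3177.
dQ/dP = −33.
ε = (dQ/dP)(P/Q) = (-33)(55/3177).

-0.57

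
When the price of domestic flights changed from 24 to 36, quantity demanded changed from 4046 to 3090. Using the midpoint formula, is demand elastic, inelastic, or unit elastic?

inelastic

Arc ε ≈ -0.670.
|ε| = 0.67 < 1.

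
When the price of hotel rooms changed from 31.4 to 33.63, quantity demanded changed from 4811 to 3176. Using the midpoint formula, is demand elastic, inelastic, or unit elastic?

elastic

Arc ε ≈ -5.970.
|ε| = 5.97 > 1.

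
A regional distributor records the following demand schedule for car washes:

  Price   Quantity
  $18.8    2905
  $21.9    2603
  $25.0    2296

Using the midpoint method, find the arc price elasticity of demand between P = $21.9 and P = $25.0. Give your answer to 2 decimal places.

At P = 21.9, Q = 2603; at P = 25.0, Q = 2296.
ΔQ = -307, ΔP = 3.1. Midpoints: P̄ = 23.45, Q̄ = 2449.5.
ε = (ΔQ/ΔP)(P̄/Q̄) = (-307/3.1)(23.45/2449.5).

-0.95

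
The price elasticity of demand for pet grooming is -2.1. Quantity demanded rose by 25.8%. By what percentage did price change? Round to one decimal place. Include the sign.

%ΔP ≈ %ΔQ / ε = (25.8%)/(-2.1) = -12.29%.

-12.3%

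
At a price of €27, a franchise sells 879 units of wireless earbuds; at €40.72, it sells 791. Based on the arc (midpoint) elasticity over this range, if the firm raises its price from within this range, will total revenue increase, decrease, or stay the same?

Arc ε = (-88/13.72)(33.86/835.0) ≈ -0.260.
|ε| = 0.26 < 1, so demand is inelastic. A price rise therefore raises total revenue.

increase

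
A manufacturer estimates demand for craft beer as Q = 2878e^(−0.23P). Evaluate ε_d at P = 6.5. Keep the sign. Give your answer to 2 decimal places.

-1.50

At P = 6.5, Q = 645.387.
dQ/dP = −0.23·2878e^(−0.23P) = −0.23Q = -148.439.
ε = (dQ/dP)(P/Q) = (-148.439)(6.5/645.387).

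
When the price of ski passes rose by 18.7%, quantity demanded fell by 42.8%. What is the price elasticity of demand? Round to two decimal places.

-2.29

ε = %ΔQ / %ΔP = (-42.8)/(18.7) = -2.289.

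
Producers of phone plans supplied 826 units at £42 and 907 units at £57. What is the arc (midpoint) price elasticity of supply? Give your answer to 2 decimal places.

ΔQ = 907 − 826 = 81; ΔP = 57 − 42 = 15.
Midpoints: P̄ = 49.50, Q̄ = 866.5.
ε_s = (ΔQ/ΔP)(P̄/Q̄) = (81/15)(49.50/866.5).

0.31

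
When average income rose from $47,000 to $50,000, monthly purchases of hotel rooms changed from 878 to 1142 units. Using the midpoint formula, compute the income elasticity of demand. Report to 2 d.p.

ΔQ = 264, ΔI = 3000. Midpoints: Ī = 48,500, Q̄ = 1010.0.
ε_I = (ΔQ/ΔI)(Ī/Q̄) = (264/3000)(48500/1010.0).

4.23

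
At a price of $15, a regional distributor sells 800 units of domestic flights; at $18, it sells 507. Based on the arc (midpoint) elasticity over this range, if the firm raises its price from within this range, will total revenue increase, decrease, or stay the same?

decrease

Arc ε = (-293/3)(16.50/653.5) ≈ -2.466.
|ε| = 2.47 > 1, so demand is elastic. A price rise therefore reduces total revenue.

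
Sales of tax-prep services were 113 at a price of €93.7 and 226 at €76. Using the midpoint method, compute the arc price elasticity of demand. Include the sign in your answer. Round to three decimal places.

-3.196

ΔQ = 226 − 113 = 113; ΔP = 76 − 93.7 = -17.7.
Midpoints: P̄ = 84.85, Q̄ = 169.5.
ε = (ΔQ/ΔP)(P̄/Q̄) = (113/-17.7)(84.85/169.5).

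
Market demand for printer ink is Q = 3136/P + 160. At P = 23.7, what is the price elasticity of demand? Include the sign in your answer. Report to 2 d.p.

-0.45

At P = 23.7, Q = 292.321.
dQ/dP = −3136/P² = -5.583.
ε = (dQ/dP)(P/Q) = (-5.583)(23.7/292.321).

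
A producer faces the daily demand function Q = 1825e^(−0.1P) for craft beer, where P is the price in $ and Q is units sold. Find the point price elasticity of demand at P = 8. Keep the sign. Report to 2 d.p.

-0.80

At P = 8, Q = 820.025.
dQ/dP = −0.1·1825e^(−0.1P) = −0.1Q = -82.003.
ε = (dQ/dP)(P/Q) = (-82.003)(8/820.025).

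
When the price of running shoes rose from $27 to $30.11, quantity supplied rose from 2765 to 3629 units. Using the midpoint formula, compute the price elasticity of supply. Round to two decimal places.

ΔQ = 3629 − 2765 = 864; ΔP = 30.11 − 27 = 3.11.
Midpoints: P̄ = 28.55, Q̄ = 3197.0.
ε_s = (ΔQ/ΔP)(P̄/Q̄) = (864/3.11)(28.55/3197.0).

2.48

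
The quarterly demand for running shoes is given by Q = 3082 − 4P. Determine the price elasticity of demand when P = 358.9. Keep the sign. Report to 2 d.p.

At P = 358.9, Q = 1646.400.
dQ/dP = −4.
ε = (dQ/dP)(P/Q) = (-4)(358.9/1646.400).

-0.87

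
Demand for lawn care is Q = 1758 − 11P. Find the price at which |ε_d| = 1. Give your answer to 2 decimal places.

For linear demand Q = a − bP, ε = −bP/(a − bP). |ε| = 1 when bP = a − bP, i.e. P = a/(2b).
P = 1758/(2·11) = 1758/22 = 79.9091.

79.91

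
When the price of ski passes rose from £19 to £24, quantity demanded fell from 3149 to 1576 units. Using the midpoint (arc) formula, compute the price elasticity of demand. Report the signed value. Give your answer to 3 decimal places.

-2.863

ΔQ = 1576 − 3149 = -1573; ΔP = 24 − 19 = 5.
Midpoints: P̄ = 21.50, Q̄ = 2362.5.
ε = (ΔQ/ΔP)(P̄/Q̄) = (-1573/5)(21.50/2362.5).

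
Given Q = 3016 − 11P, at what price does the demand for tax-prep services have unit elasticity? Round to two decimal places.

137.09

For linear demand Q = a − bP, ε = −bP/(a − bP). |ε| = 1 when bP = a − bP, i.e. P = a/(2b).
P = 3016/(2·11) = 3016/22 = 137.0909.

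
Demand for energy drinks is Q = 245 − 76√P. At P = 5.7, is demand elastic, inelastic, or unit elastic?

elastic

Q = 63.552, dQ/dP = -15.916.
ε = (dQ/dP)(P/Q) ≈ -1.428.
|ε| = 1.43 > 1.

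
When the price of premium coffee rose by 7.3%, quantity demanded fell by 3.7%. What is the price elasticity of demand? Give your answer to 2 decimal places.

ε = %ΔQ / %ΔP = (-3.7)/(7.3) = -0.507.

-0.51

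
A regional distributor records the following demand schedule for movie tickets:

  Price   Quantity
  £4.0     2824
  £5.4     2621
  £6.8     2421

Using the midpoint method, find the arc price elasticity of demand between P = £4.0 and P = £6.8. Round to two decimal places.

At P = 4.0, Q = 2824; at P = 6.8, Q = 2421.
ΔQ = -403, ΔP = 2.8. Midpoints: P̄ = 5.40, Q̄ = 2622.5.
ε = (ΔQ/ΔP)(P̄/Q̄) = (-403/2.8)(5.40/2622.5).

-0.30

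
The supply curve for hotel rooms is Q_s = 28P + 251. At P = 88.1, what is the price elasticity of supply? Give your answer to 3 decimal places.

At P = 88.1, Q_s = 2717.80.
dQ_s/dP = 28.
ε_s = (dQ_s/dP)(P/Q_s) = (28)(88.1/2717.80).

0.908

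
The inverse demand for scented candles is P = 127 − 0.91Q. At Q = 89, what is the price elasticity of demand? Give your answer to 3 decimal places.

-0.568

At Q = 89, P = 127 − 0.91(89) = 46.01.
dP/dQ = −0.91, so dQ/dP = 1/(−0.91) = -1.099.
ε = (dQ/dP)(P/Q) = (-1.099)(46.01/89).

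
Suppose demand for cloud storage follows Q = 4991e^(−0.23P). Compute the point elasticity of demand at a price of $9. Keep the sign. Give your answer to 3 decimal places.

-2.070

At P = 9, Q = 629.793.
dQ/dP = −0.23·4991e^(−0.23P) = −0.23Q = -144.852.
ε = (dQ/dP)(P/Q) = (-144.852)(9/629.793).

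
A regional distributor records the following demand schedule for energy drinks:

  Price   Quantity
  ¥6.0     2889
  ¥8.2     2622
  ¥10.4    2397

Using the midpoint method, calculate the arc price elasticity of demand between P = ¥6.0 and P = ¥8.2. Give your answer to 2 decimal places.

-0.31

At P = 6.0, Q = 2889; at P = 8.2, Q = 2622.
ΔQ = -267, ΔP = 2.2. Midpoints: P̄ = 7.10, Q̄ = 2755.5.
ε = (ΔQ/ΔP)(P̄/Q̄) = (-267/2.2)(7.10/2755.5).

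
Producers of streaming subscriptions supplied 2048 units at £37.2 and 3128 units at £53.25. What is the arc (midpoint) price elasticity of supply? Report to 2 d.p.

ΔQ = 3128 − 2048 = 1080; ΔP = 53.25 − 37.2 = 16.05.
Midpoints: P̄ = 45.23, Q̄ = 2588.0.
ε_s = (ΔQ/ΔP)(P̄/Q̄) = (1080/16.05)(45.23/2588.0).

1.18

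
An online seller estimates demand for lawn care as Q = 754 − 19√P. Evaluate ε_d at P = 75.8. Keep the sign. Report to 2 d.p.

-0.14

At P = 75.8, Q = 588.580.
dQ/dP = −19/(2√P) = -1.091.
ε = (dQ/dP)(P/Q) = (-1.091)(75.8/588.580).
|ε| < 1, so demand is inelastic at this price.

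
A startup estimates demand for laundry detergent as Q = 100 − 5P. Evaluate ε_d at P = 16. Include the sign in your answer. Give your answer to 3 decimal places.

-4.000

At P = 16, Q = 20.
dQ/dP = −5.
ε = (dQ/dP)(P/Q) = (-5)(16/20).
|ε| > 1, so demand is elastic at this price.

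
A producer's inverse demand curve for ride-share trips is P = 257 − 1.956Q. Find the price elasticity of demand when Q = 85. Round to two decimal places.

-0.55

At Q = 85, P = 257 − 1.956(85) = 90.74.
dP/dQ = −1.956, so dQ/dP = 1/(−1.956) = -0.511.
ε = (dQ/dP)(P/Q) = (-0.511)(90.74/85).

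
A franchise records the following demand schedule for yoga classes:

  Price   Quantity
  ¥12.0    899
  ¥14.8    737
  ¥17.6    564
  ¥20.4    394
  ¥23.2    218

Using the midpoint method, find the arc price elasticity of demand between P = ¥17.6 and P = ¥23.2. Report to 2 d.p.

-3.22

At P = 17.6, Q = 564; at P = 23.2, Q = 218.
ΔQ = -346, ΔP = 5.6. Midpoints: P̄ = 20.40, Q̄ = 391.0.
ε = (ΔQ/ΔP)(P̄/Q̄) = (-346/5.6)(20.40/391.0).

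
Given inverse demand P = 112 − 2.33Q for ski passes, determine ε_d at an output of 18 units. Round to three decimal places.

At Q = 18, P = 112 − 2.33(18) = 70.06.
dP/dQ = −2.33, so dQ/dP = 1/(−2.33) = -0.429.
ε = (dQ/dP)(P/Q) = (-0.429)(70.06/18).

-1.670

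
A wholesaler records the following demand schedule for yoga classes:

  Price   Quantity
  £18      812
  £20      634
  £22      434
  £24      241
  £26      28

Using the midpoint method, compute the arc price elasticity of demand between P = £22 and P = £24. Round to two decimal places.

-6.58

At P = 22, Q = 434; at P = 24, Q = 241.
ΔQ = -193, ΔP = 2. Midpoints: P̄ = 23.00, Q̄ = 337.5.
ε = (ΔQ/ΔP)(P̄/Q̄) = (-193/2)(23.00/337.5).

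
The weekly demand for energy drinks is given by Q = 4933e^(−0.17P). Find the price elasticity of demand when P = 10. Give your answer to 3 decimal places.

-1.700

At P = 10, Q = 901.178.
dQ/dP = −0.17·4933e^(−0.17P) = −0.17Q = -153.200.
ε = (dQ/dP)(P/Q) = (-153.200)(10/901.178).
|ε| > 1, so demand is elastic at this price.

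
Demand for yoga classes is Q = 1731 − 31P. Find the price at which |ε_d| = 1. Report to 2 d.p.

27.92

For linear demand Q = a − bP, ε = −bP/(a − bP). |ε| = 1 when bP = a − bP, i.e. P = a/(2b).
P = 1731/(2·31) = 1731/62 = 27.9194.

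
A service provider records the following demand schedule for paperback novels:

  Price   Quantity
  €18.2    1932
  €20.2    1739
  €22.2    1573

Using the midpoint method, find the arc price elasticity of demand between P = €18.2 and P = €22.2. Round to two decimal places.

-1.03

At P = 18.2, Q = 1932; at P = 22.2, Q = 1573.
ΔQ = -359, ΔP = 4.0. Midpoints: P̄ = 20.20, Q̄ = 1752.5.
ε = (ΔQ/ΔP)(P̄/Q̄) = (-359/4.0)(20.20/1752.5).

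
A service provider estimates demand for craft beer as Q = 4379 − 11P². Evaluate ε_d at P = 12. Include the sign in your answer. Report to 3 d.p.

At P = 12, Q = 2795.
dQ/dP = −22P = -264.
ε = (dQ/dP)(P/Q) = (-264)(12/2795).
|ε| > 1, so demand is elastic at this price.

-1.133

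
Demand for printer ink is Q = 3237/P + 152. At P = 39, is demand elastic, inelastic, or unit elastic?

Q = 235, dQ/dP = -2.128.
ε = (dQ/dP)(P/Q) ≈ -0.353.
|ε| = 0.35 < 1.

inelastic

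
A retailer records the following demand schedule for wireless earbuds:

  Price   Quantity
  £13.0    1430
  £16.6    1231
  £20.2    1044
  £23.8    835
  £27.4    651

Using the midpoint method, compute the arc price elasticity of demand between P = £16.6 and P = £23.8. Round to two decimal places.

At P = 16.6, Q = 1231; at P = 23.8, Q = 835.
ΔQ = -396, ΔP = 7.2. Midpoints: P̄ = 20.20, Q̄ = 1033.0.
ε = (ΔQ/ΔP)(P̄/Q̄) = (-396/7.2)(20.20/1033.0).

-1.08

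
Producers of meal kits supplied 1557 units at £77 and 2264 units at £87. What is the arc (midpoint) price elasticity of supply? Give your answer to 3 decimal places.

ΔQ = 2264 − 1557 = 707; ΔP = 87 − 77 = 10.
Midpoints: P̄ = 82.00, Q̄ = 1910.5.
ε_s = (ΔQ/ΔP)(P̄/Q̄) = (707/10)(82.00/1910.5).

3.034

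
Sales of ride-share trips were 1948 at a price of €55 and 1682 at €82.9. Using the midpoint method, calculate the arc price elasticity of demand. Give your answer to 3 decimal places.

ΔQ = 1682 − 1948 = -266; ΔP = 82.9 − 55 = 27.9.
Midpoints: P̄ = 68.95, Q̄ = 1815.0.
ε = (ΔQ/ΔP)(P̄/Q̄) = (-266/27.9)(68.95/1815.0).

-0.362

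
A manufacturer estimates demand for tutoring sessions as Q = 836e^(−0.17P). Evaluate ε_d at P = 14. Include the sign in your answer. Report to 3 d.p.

-2.380

At P = 14, Q = 77.372.
dQ/dP = −0.17·836e^(−0.17P) = −0.17Q = -13.153.
ε = (dQ/dP)(P/Q) = (-13.153)(14/77.372).
|ε| > 1, so demand is elastic at this price.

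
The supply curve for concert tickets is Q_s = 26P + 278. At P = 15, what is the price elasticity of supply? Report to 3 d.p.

At P = 15, Q_s = 668.
dQ_s/dP = 26.
ε_s = (dQ_s/dP)(P/Q_s) = (26)(15/668).

0.584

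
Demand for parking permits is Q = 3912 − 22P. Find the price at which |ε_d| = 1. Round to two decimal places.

88.91

For linear demand Q = a − bP, ε = −bP/(a − bP). |ε| = 1 when bP = a − bP, i.e. P = a/(2b).
P = 3912/(2·22) = 3912/44 = 88.9091.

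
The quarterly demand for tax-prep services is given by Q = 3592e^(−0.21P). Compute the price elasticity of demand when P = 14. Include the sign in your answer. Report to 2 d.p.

-2.94

At P = 14, Q = 189.894.
dQ/dP = −0.21·3592e^(−0.21P) = −0.21Q = -39.878.
ε = (dQ/dP)(P/Q) = (-39.878)(14/189.894).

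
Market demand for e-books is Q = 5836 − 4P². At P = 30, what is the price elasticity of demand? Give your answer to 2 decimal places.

At P = 30, Q = 2236.
dQ/dP = −8P = -240.
ε = (dQ/dP)(P/Q) = (-240)(30/2236).

-3.22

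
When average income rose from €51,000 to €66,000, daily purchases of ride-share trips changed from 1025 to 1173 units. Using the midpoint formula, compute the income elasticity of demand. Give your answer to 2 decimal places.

ΔQ = 148, ΔI = 15000. Midpoints: Ī = 58,500, Q̄ = 1099.0.
ε_I = (ΔQ/ΔI)(Ī/Q̄) = (148/15000)(58500/1099.0).

0.53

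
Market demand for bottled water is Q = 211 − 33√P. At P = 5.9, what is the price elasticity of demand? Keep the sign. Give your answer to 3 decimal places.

-0.306

At P = 5.9, Q = 130.843.
dQ/dP = −33/(2√P) = -6.793.
ε = (dQ/dP)(P/Q) = (-6.793)(5.9/130.843).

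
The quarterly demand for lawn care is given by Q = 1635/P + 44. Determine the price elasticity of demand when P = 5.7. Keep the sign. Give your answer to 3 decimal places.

At P = 5.7, Q = 330.842.
dQ/dP = −1635/P² = -50.323.
ε = (dQ/dP)(P/Q) = (-50.323)(5.7/330.842).

-0.867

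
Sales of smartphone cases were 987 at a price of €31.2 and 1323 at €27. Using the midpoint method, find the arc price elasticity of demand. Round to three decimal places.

ΔQ = 1323 − 987 = 336; ΔP = 27 − 31.2 = -4.2.
Midpoints: P̄ = 29.10, Q̄ = 1155.0.
ε = (ΔQ/ΔP)(P̄/Q̄) = (336/-4.2)(29.10/1155.0).

-2.016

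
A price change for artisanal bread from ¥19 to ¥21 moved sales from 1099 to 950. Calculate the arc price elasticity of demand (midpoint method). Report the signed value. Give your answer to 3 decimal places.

-1.454

ΔQ = 950 − 1099 = -149; ΔP = 21 − 19 = 2.
Midpoints: P̄ = 20.00, Q̄ = 1024.5.
ε = (ΔQ/ΔP)(P̄/Q̄) = (-149/2)(20.00/1024.5).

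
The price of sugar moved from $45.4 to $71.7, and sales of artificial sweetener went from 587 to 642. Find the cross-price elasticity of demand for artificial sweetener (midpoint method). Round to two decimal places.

0.20

ΔQ_x = 642 − 587 = 55; ΔP_y = 71.7 − 45.4 = 26.3.
Midpoints: P̄_y = 58.55, Q̄_x = 614.5.
ε_xy = (ΔQ_x/ΔP_y)(P̄_y/Q̄_x) = (55/26.3)(58.55/614.5).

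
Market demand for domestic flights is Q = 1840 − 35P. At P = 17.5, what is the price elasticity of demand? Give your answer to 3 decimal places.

-0.499

At P = 17.5, Q = 1227.500.
dQ/dP = −35.
ε = (dQ/dP)(P/Q) = (-35)(17.5/1227.500).
|ε| < 1, so demand is inelastic at this price.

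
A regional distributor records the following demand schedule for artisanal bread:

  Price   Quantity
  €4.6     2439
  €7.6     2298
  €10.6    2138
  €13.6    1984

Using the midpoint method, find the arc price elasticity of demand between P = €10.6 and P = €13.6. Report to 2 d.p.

At P = 10.6, Q = 2138; at P = 13.6, Q = 1984.
ΔQ = -154, ΔP = 3.0. Midpoints: P̄ = 12.10, Q̄ = 2061.0.
ε = (ΔQ/ΔP)(P̄/Q̄) = (-154/3.0)(12.10/2061.0).

-0.30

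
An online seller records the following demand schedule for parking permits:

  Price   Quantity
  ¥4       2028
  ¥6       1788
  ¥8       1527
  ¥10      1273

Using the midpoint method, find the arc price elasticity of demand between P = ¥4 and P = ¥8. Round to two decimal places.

-0.42

At P = 4, Q = 2028; at P = 8, Q = 1527.
ΔQ = -501, ΔP = 4. Midpoints: P̄ = 6.00, Q̄ = 1777.5.
ε = (ΔQ/ΔP)(P̄/Q̄) = (-501/4)(6.00/1777.5).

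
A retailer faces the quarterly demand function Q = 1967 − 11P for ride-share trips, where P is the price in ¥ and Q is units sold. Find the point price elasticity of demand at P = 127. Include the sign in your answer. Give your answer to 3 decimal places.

At P = 127, Q = 570.
dQ/dP = −11.
ε = (dQ/dP)(P/Q) = (-11)(127/570).

-2.451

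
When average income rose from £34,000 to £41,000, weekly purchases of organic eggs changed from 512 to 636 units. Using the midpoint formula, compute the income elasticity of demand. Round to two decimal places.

ΔQ = 124, ΔI = 7000. Midpoints: Ī = 37,500, Q̄ = 574.0.
ε_I = (ΔQ/ΔI)(Ī/Q̄) = (124/7000)(37500/574.0).
ε_I > 0, so the good is normal.

1.16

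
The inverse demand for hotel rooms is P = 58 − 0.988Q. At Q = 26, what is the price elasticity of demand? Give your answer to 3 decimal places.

-1.258

At Q = 26, P = 58 − 0.988(26) = 32.31.
dP/dQ = −0.988, so dQ/dP = 1/(−0.988) = -1.012.
ε = (dQ/dP)(P/Q) = (-1.012)(32.31/26).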